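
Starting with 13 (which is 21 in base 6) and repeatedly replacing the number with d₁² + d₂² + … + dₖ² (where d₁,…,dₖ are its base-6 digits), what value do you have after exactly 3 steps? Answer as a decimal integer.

17

13 = (2,1)_6 → 5
5 = (5)_6 → 25
25 = (4,1)_6 → 17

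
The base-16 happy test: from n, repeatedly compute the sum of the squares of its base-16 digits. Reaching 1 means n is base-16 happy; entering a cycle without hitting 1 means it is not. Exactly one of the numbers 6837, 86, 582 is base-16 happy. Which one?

6837

6837: 6837 → 247 → 274 → 6 → 36 → 20 → 17 → 2 → 4 → 16 → 1  — reaches 1 (base-16 happy)
86: 86 → 61 → 178 → 125 → 218 → 269 → 170 → 200 → 208 → 169 → 181 → 146 → 85 → 50 → 13 → 169  — repeats 169 (not base-16 happy)
582: 582 → 56 → 73 → 97 → 37 → 29 → 170 → 200 → 208 → 169 → 181 → 146 → 85 → 50 → 13 → 169  — repeats 169 (not base-16 happy)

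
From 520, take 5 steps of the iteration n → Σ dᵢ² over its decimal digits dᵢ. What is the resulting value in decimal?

520 → 5² + 2² + 0² = 29
29 → 2² + 9² = 85
85 → 8² + 5² = 89
89 → 8² + 9² = 145
145 → 1² + 4² + 5² = 42

42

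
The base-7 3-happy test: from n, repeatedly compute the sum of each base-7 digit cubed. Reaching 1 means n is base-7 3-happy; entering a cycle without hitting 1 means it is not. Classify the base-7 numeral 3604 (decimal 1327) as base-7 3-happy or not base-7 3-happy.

base-7 3-happy

1327 = (3,6,0,4)_7 → 3³ + 6³ + 0³ + 4³ = 307
307 = (6,1,6)_7 → 6³ + 1³ + 6³ = 433
433 = (1,1,5,6)_7 → 1³ + 1³ + 5³ + 6³ = 343
343 = (1,0,0,0)_7 → 1³ + 0³ + 0³ + 0³ = 1  — reached 1.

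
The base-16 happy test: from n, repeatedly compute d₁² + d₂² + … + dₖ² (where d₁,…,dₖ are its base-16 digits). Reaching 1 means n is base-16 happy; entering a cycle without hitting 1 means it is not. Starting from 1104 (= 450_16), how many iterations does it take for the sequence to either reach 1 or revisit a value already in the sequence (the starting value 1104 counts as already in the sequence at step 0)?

8

1104 = (4,5,0)_16 → 4² + 5² + 0² = 16 + 25 + 0 = 41
41 = (2,9)_16 → 2² + 9² = 4 + 81 = 85
85 = (5,5)_16 → 5² + 5² = 25 + 25 = 50
50 = (3,2)_16 → 3² + 2² = 9 + 4 = 13
13 = (13)_16 → 13² = 169
169 = (10,9)_16 → 10² + 9² = 100 + 81 = 181
181 = (11,5)_16 → 11² + 5² = 121 + 25 = 146
146 = (9,2)_16 → 9² + 2² = 81 + 4 = 85  — 85 repeats.
That took 8 steps.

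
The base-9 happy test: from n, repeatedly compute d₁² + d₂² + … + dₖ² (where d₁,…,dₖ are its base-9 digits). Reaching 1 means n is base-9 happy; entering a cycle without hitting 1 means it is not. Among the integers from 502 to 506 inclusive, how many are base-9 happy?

502: 502 → 86 → 26 → 68 → 74 → 68  (repeats 68)
503: 503 → 101 → 9 → 1  (reaches 1)
504: 504 → 40 → 32 → 34 → 58 → 52 → 74 → 68 → 74  (repeats 74)
505: 505 → 41 → 41  (repeats 41)
506: 506 → 44 → 80 → 128 → 30 → 18 → 4 → 16 → 50 → 50  (repeats 50)
base-9 happy: 503

1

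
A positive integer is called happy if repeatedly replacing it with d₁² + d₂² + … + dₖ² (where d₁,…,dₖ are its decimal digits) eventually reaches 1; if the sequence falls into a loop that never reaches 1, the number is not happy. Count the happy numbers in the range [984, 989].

1

984: 984 → 161 → 38 → 73 → 58 → 89 → 145 → 42 → 20 → 4 → 16 → 37 → 58  (repeats 58)
985: 985 → 170 → 50 → 25 → 29 → 85 → 89 → 145 → 42 → 20 → 4 → 16 → 37 → 58 → 89  (repeats 89)
986: 986 → 181 → 66 → 72 → 53 → 34 → 25 → 29 → 85 → 89 → 145 → 42 → 20 → 4 → 16 → 37 → 58 → 89  (repeats 89)
987: 987 → 194 → 98 → 145 → 42 → 20 → 4 → 16 → 37 → 58 → 89 → 145  (repeats 145)
988: 988 → 209 → 85 → 89 → 145 → 42 → 20 → 4 → 16 → 37 → 58 → 89  (repeats 89)
989: 989 → 226 → 44 → 32 → 13 → 10 → 1  (reaches 1)
happy: 989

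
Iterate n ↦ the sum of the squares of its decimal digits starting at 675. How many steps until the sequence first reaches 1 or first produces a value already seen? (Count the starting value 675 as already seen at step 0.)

11

675 → 6² + 7² + 5² = 36 + 49 + 25 = 110
110 → 1² + 1² + 0² = 1 + 1 + 0 = 2
2 → 2² = 4
4 → 4² = 16
16 → 1² + 6² = 1 + 36 = 37
37 → 3² + 7² = 9 + 49 = 58
58 → 5² + 8² = 25 + 64 = 89
89 → 8² + 9² = 64 + 81 = 145
145 → 1² + 4² + 5² = 1 + 16 + 25 = 42
42 → 4² + 2² = 16 + 4 = 20
20 → 2² + 0² = 4 + 0 = 4  — 4 repeats.
That took 11 steps.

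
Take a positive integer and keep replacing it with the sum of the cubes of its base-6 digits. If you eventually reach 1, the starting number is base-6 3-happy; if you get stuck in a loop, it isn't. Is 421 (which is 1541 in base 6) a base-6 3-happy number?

not base-6 3-happy

421 = (1,5,4,1)_6 → 1³ + 5³ + 4³ + 1³ = 1 + 125 + 64 + 1 = 191
191 = (5,1,5)_6 → 5³ + 1³ + 5³ = 125 + 1 + 125 = 251
251 = (1,0,5,5)_6 → 1³ + 0³ + 5³ + 5³ = 1 + 0 + 125 + 125 = 251  — 251 already seen; the sequence cycles without reaching 1.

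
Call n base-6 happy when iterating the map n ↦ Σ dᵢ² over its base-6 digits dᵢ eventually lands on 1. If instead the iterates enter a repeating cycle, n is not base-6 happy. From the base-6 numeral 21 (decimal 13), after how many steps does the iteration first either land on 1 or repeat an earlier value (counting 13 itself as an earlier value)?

13 = (2,1)_6 → 2² + 1² = 4 + 1 = 5
5 = (5)_6 → 5² = 25
25 = (4,1)_6 → 4² + 1² = 16 + 1 = 17
17 = (2,5)_6 → 2² + 5² = 4 + 25 = 29
29 = (4,5)_6 → 4² + 5² = 16 + 25 = 41
41 = (1,0,5)_6 → 1² + 0² + 5² = 1 + 0 + 25 = 26
26 = (4,2)_6 → 4² + 2² = 16 + 4 = 20
20 = (3,2)_6 → 3² + 2² = 9 + 4 = 13  — 13 repeats.
That took 8 steps.

8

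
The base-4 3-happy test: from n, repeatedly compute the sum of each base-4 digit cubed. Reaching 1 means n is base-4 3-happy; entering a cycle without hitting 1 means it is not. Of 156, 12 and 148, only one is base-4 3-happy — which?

148

156: 156 → 36 → 9 → 9  — repeats 9 (not base-4 3-happy)
12: 12 → 27 → 36 → 9 → 9  — repeats 9 (not base-4 3-happy)
148: 148 → 10 → 16 → 1  — reaches 1 (base-4 3-happy)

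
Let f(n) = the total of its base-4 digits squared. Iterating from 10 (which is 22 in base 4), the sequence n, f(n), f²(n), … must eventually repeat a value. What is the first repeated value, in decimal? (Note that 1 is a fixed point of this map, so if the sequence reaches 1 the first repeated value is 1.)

1

10 = (2,2)_4 → 2² + 2² = 8
8 = (2,0)_4 → 2² + 0² = 4
4 = (1,0)_4 → 1² + 0² = 1  — reached the fixed point 1.
1 → 1, so 1 is the first repeated value.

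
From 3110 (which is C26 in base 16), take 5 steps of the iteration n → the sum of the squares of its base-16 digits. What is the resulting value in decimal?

3110 = (12,2,6)_16 → 12² + 2² + 6² = 144 + 4 + 36 = 184
184 = (11,8)_16 → 11² + 8² = 121 + 64 = 185
185 = (11,9)_16 → 11² + 9² = 121 + 81 = 202
202 = (12,10)_16 → 12² + 10² = 144 + 100 = 244
244 = (15,4)_16 → 15² + 4² = 225 + 16 = 241

241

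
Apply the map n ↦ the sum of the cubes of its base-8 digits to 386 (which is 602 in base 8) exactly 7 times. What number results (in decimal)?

386 = (6,0,2)_8 → 6³ + 0³ + 2³ = 224
224 = (3,4,0)_8 → 3³ + 4³ + 0³ = 91
91 = (1,3,3)_8 → 1³ + 3³ + 3³ = 55
55 = (6,7)_8 → 6³ + 7³ = 559
559 = (1,0,5,7)_8 → 1³ + 0³ + 5³ + 7³ = 469
469 = (7,2,5)_8 → 7³ + 2³ + 5³ = 476
476 = (7,3,4)_8 → 7³ + 3³ + 4³ = 434

434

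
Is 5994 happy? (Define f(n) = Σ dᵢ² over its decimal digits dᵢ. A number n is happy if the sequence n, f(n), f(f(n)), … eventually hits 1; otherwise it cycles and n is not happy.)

happy

5994 → 5² + 9² + 9² + 4² = 25 + 81 + 81 + 16 = 203
203 → 2² + 0² + 3² = 4 + 0 + 9 = 13
13 → 1² + 3² = 1 + 9 = 10
10 → 1² + 0² = 1 + 0 = 1  — reached 1.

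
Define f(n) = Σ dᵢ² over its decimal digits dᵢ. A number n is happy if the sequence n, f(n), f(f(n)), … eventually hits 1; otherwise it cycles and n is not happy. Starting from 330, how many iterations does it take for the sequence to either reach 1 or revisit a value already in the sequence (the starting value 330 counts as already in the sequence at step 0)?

12

330 → 3² + 3² + 0² = 18
18 → 1² + 8² = 65
65 → 6² + 5² = 61
61 → 6² + 1² = 37
37 → 3² + 7² = 58
58 → 5² + 8² = 89
89 → 8² + 9² = 145
145 → 1² + 4² + 5² = 42
42 → 4² + 2² = 20
20 → 2² + 0² = 4
4 → 4² = 16
16 → 1² + 6² = 37  — 37 repeats.
That took 12 steps.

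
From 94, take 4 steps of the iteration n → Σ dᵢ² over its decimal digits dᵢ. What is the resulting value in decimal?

94 → 9² + 4² = 81 + 16 = 97
97 → 9² + 7² = 81 + 49 = 130
130 → 1² + 3² + 0² = 1 + 9 + 0 = 10
10 → 1² + 0² = 1 + 0 = 1

1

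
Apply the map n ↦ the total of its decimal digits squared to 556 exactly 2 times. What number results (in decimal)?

556 → 5² + 5² + 6² = 86
86 → 8² + 6² = 100

100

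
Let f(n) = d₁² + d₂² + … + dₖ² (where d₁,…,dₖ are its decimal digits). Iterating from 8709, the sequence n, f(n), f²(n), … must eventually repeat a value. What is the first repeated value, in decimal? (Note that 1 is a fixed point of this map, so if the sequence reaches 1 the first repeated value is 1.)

8709 → 8² + 7² + 0² + 9² = 64 + 49 + 0 + 81 = 194
194 → 1² + 9² + 4² = 1 + 81 + 16 = 98
98 → 9² + 8² = 81 + 64 = 145
145 → 1² + 4² + 5² = 1 + 16 + 25 = 42
42 → 4² + 2² = 16 + 4 = 20
20 → 2² + 0² = 4 + 0 = 4
4 → 4² = 16
16 → 1² + 6² = 1 + 36 = 37
37 → 3² + 7² = 9 + 49 = 58
58 → 5² + 8² = 25 + 64 = 89
89 → 8² + 9² = 64 + 81 = 145  — 145 already appeared earlier.

145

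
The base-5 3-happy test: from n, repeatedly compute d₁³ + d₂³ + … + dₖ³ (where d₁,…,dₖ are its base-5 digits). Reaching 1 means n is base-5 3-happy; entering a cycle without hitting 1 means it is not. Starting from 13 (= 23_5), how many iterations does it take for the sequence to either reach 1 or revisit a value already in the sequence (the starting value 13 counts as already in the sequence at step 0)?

4

13 = (2,3)_5 → 2³ + 3³ = 35
35 = (1,2,0)_5 → 1³ + 2³ + 0³ = 9
9 = (1,4)_5 → 1³ + 4³ = 65
65 = (2,3,0)_5 → 2³ + 3³ + 0³ = 35  — 35 repeats.
That took 4 steps.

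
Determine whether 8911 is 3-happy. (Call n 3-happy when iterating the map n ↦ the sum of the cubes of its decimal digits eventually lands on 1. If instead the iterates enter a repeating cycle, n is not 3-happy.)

3-happy

8911 → 8³ + 9³ + 1³ + 1³ = 512 + 729 + 1 + 1 = 1243
1243 → 1³ + 2³ + 4³ + 3³ = 1 + 8 + 64 + 27 = 100
100 → 1³ + 0³ + 0³ = 1 + 0 + 0 = 1  — reached 1.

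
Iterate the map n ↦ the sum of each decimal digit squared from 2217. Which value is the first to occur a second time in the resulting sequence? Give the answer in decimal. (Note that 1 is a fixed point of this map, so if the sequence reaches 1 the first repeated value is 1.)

58

2217 → 58
58 → 89
89 → 145
145 → 42
42 → 20
20 → 4
4 → 16
16 → 37
37 → 58  — 58 already appeared earlier.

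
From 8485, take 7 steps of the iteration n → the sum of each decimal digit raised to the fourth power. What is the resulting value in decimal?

8485 → 8⁴ + 4⁴ + 8⁴ + 5⁴ = 4096 + 256 + 4096 + 625 = 9073
9073 → 9⁴ + 0⁴ + 7⁴ + 3⁴ = 6561 + 0 + 2401 + 81 = 9043
9043 → 9⁴ + 0⁴ + 4⁴ + 3⁴ = 6561 + 0 + 256 + 81 = 6898
6898 → 6⁴ + 8⁴ + 9⁴ + 8⁴ = 1296 + 4096 + 6561 + 4096 = 16049
16049 → 1⁴ + 6⁴ + 0⁴ + 4⁴ + 9⁴ = 1 + 1296 + 0 + 256 + 6561 = 8114
8114 → 8⁴ + 1⁴ + 1⁴ + 4⁴ = 4096 + 1 + 1 + 256 = 4354
4354 → 4⁴ + 3⁴ + 5⁴ + 4⁴ = 256 + 81 + 625 + 256 = 1218

1218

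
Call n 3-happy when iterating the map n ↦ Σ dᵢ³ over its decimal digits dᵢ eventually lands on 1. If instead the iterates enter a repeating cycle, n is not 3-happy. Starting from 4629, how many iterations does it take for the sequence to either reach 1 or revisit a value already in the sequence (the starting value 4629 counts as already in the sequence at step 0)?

4629 → 4³ + 6³ + 2³ + 9³ = 1017
1017 → 1³ + 0³ + 1³ + 7³ = 345
345 → 3³ + 4³ + 5³ = 216
216 → 2³ + 1³ + 6³ = 225
225 → 2³ + 2³ + 5³ = 141
141 → 1³ + 4³ + 1³ = 66
66 → 6³ + 6³ = 432
432 → 4³ + 3³ + 2³ = 99
99 → 9³ + 9³ = 1458
1458 → 1³ + 4³ + 5³ + 8³ = 702
702 → 7³ + 0³ + 2³ = 351
351 → 3³ + 5³ + 1³ = 153
153 → 1³ + 5³ + 3³ = 153  — 153 repeats.
That took 13 steps.

13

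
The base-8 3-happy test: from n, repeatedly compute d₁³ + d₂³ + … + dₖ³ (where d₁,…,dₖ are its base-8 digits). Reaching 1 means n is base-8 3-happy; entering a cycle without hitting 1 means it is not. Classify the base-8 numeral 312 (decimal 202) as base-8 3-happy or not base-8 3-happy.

base-8 3-happy

202 = (3,1,2)_8 → 3³ + 1³ + 2³ = 27 + 1 + 8 = 36
36 = (4,4)_8 → 4³ + 4³ = 64 + 64 = 128
128 = (2,0,0)_8 → 2³ + 0³ + 0³ = 8 + 0 + 0 = 8
8 = (1,0)_8 → 1³ + 0³ = 1 + 0 = 1  — reached 1.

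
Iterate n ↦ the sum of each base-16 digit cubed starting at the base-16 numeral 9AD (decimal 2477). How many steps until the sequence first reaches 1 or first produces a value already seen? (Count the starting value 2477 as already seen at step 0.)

2477 = (9,10,13)_16 → 9³ + 10³ + 13³ = 729 + 1000 + 2197 = 3926
3926 = (15,5,6)_16 → 15³ + 5³ + 6³ = 3375 + 125 + 216 = 3716
3716 = (14,8,4)_16 → 14³ + 8³ + 4³ = 2744 + 512 + 64 = 3320
3320 = (12,15,8)_16 → 12³ + 15³ + 8³ = 1728 + 3375 + 512 = 5615
5615 = (1,5,14,15)_16 → 1³ + 5³ + 14³ + 15³ = 1 + 125 + 2744 + 3375 = 6245
6245 = (1,8,6,5)_16 → 1³ + 8³ + 6³ + 5³ = 1 + 512 + 216 + 125 = 854
854 = (3,5,6)_16 → 3³ + 5³ + 6³ = 27 + 125 + 216 = 368
368 = (1,7,0)_16 → 1³ + 7³ + 0³ = 1 + 343 + 0 = 344
344 = (1,5,8)_16 → 1³ + 5³ + 8³ = 1 + 125 + 512 = 638
638 = (2,7,14)_16 → 2³ + 7³ + 14³ = 8 + 343 + 2744 = 3095
3095 = (12,1,7)_16 → 12³ + 1³ + 7³ = 1728 + 1 + 343 = 2072
2072 = (8,1,8)_16 → 8³ + 1³ + 8³ = 512 + 1 + 512 = 1025
1025 = (4,0,1)_16 → 4³ + 0³ + 1³ = 64 + 0 + 1 = 65
65 = (4,1)_16 → 4³ + 1³ = 64 + 1 = 65  — 65 repeats.
That took 14 steps.

14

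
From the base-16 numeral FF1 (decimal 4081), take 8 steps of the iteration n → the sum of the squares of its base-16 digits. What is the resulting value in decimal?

169

4081 = (15,15,1)_16 → 15² + 15² + 1² = 225 + 225 + 1 = 451
451 = (1,12,3)_16 → 1² + 12² + 3² = 1 + 144 + 9 = 154
154 = (9,10)_16 → 9² + 10² = 81 + 100 = 181
181 = (11,5)_16 → 11² + 5² = 121 + 25 = 146
146 = (9,2)_16 → 9² + 2² = 81 + 4 = 85
85 = (5,5)_16 → 5² + 5² = 25 + 25 = 50
50 = (3,2)_16 → 3² + 2² = 9 + 4 = 13
13 = (13)_16 → 13² = 169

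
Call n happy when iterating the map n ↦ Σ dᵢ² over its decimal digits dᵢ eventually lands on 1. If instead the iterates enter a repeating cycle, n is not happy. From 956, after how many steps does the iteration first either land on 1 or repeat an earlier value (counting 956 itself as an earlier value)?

15

956 → 9² + 5² + 6² = 81 + 25 + 36 = 142
142 → 1² + 4² + 2² = 1 + 16 + 4 = 21
21 → 2² + 1² = 4 + 1 = 5
5 → 5² = 25
25 → 2² + 5² = 4 + 25 = 29
29 → 2² + 9² = 4 + 81 = 85
85 → 8² + 5² = 64 + 25 = 89
89 → 8² + 9² = 64 + 81 = 145
145 → 1² + 4² + 5² = 1 + 16 + 25 = 42
42 → 4² + 2² = 16 + 4 = 20
20 → 2² + 0² = 4 + 0 = 4
4 → 4² = 16
16 → 1² + 6² = 1 + 36 = 37
37 → 3² + 7² = 9 + 49 = 58
58 → 5² + 8² = 25 + 64 = 89  — 89 repeats.
That took 15 steps.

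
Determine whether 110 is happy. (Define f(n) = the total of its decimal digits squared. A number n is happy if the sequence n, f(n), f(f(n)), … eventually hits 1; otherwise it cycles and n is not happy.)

110 → 1² + 1² + 0² = 1 + 1 + 0 = 2
2 → 2² = 4
4 → 4² = 16
16 → 1² + 6² = 1 + 36 = 37
37 → 3² + 7² = 9 + 49 = 58
58 → 5² + 8² = 25 + 64 = 89
89 → 8² + 9² = 64 + 81 = 145
145 → 1² + 4² + 5² = 1 + 16 + 25 = 42
42 → 4² + 2² = 16 + 4 = 20
20 → 2² + 0² = 4 + 0 = 4  — 4 already seen; the sequence cycles without reaching 1.

not happy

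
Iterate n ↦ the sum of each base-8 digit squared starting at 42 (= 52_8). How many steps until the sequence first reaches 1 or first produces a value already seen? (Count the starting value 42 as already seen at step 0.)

4

42 = (5,2)_8 → 5² + 2² = 29
29 = (3,5)_8 → 3² + 5² = 34
34 = (4,2)_8 → 4² + 2² = 20
20 = (2,4)_8 → 2² + 4² = 20  — 20 repeats.
That took 4 steps.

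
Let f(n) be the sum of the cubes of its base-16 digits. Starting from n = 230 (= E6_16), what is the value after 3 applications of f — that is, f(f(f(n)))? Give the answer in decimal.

2240

230 = (14,6)_16 → 14³ + 6³ = 2744 + 216 = 2960
2960 = (11,9,0)_16 → 11³ + 9³ + 0³ = 1331 + 729 + 0 = 2060
2060 = (8,0,12)_16 → 8³ + 0³ + 12³ = 512 + 0 + 1728 = 2240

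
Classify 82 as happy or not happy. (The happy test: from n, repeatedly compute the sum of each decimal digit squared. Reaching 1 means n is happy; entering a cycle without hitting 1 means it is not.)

82 → 8² + 2² = 64 + 4 = 68
68 → 6² + 8² = 36 + 64 = 100
100 → 1² + 0² + 0² = 1 + 0 + 0 = 1  — reached 1.

happy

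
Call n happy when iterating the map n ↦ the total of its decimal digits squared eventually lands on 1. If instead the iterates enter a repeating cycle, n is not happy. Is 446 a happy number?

happy

446 → 4² + 4² + 6² = 68
68 → 6² + 8² = 100
100 → 1² + 0² + 0² = 1  — reached 1.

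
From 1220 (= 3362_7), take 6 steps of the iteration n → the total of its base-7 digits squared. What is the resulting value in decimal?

52

1220 = (3,3,6,2)_7 → 58
58 = (1,1,2)_7 → 6
6 = (6)_7 → 36
36 = (5,1)_7 → 26
26 = (3,5)_7 → 34
34 = (4,6)_7 → 52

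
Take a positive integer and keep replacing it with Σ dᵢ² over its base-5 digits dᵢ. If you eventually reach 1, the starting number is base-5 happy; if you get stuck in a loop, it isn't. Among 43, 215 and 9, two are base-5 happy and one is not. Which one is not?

43: 43 → 19 → 25 → 1  — reaches 1 (base-5 happy)
215: 215 → 19 → 25 → 1  — reaches 1 (base-5 happy)
9: 9 → 17 → 13 → 13  — repeats 13 (not base-5 happy)

9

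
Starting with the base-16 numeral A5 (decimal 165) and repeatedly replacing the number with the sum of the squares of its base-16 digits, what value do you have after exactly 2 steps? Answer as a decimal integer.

218

165 = (10,5)_16 → 125
125 = (7,13)_16 → 218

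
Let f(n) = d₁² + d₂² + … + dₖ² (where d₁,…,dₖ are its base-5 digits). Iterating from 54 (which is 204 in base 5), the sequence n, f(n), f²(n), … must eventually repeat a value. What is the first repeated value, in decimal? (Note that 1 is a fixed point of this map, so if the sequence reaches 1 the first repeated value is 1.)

54 = (2,0,4)_5 → 20
20 = (4,0)_5 → 16
16 = (3,1)_5 → 10
10 = (2,0)_5 → 4
4 = (4)_5 → 16  — 16 already appeared earlier.

16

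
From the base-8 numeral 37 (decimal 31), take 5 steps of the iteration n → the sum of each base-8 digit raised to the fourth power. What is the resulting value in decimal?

273

31 = (3,7)_8 → 2482
2482 = (4,6,6,2)_8 → 2864
2864 = (5,4,6,0)_8 → 2177
2177 = (4,2,0,1)_8 → 273
273 = (4,2,1)_8 → 273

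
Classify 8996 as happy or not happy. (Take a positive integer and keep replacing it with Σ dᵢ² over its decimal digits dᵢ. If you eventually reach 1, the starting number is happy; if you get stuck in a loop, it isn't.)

8996 → 8² + 9² + 9² + 6² = 64 + 81 + 81 + 36 = 262
262 → 2² + 6² + 2² = 4 + 36 + 4 = 44
44 → 4² + 4² = 16 + 16 = 32
32 → 3² + 2² = 9 + 4 = 13
13 → 1² + 3² = 1 + 9 = 10
10 → 1² + 0² = 1 + 0 = 1  — reached 1.

happy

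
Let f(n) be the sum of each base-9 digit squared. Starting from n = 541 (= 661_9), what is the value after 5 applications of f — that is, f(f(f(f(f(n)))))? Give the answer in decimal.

541 = (6,6,1)_9 → 6² + 6² + 1² = 73
73 = (8,1)_9 → 8² + 1² = 65
65 = (7,2)_9 → 7² + 2² = 53
53 = (5,8)_9 → 5² + 8² = 89
89 = (1,0,8)_9 → 1² + 0² + 8² = 65

65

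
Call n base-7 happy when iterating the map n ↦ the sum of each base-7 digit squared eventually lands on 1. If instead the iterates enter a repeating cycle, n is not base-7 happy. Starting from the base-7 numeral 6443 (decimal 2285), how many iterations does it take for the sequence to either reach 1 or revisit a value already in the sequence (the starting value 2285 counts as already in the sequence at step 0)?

6

2285 = (6,4,4,3)_7 → 6² + 4² + 4² + 3² = 36 + 16 + 16 + 9 = 77
77 = (1,4,0)_7 → 1² + 4² + 0² = 1 + 16 + 0 = 17
17 = (2,3)_7 → 2² + 3² = 4 + 9 = 13
13 = (1,6)_7 → 1² + 6² = 1 + 36 = 37
37 = (5,2)_7 → 5² + 2² = 25 + 4 = 29
29 = (4,1)_7 → 4² + 1² = 16 + 1 = 17  — 17 repeats.
That took 6 steps.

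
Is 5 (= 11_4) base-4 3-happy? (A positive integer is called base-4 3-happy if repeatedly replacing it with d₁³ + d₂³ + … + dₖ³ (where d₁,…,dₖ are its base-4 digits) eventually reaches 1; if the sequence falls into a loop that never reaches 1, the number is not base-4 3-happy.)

not base-4 3-happy

5 = (1,1)_4 → 1³ + 1³ = 1 + 1 = 2
2 = (2)_4 → 2³ = 8
8 = (2,0)_4 → 2³ + 0³ = 8 + 0 = 8  — 8 already seen; the sequence cycles without reaching 1.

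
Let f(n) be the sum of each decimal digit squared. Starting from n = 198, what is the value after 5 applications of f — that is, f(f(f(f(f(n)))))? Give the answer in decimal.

198 → 146
146 → 53
53 → 34
34 → 25
25 → 29

29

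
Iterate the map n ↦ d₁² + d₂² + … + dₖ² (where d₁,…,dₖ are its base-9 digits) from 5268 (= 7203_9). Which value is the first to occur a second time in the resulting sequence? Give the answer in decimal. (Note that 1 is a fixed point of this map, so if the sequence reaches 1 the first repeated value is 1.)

50

5268 = (7,2,0,3)_9 → 7² + 2² + 0² + 3² = 49 + 4 + 0 + 9 = 62
62 = (6,8)_9 → 6² + 8² = 36 + 64 = 100
100 = (1,2,1)_9 → 1² + 2² + 1² = 1 + 4 + 1 = 6
6 = (6)_9 → 6² = 36
36 = (4,0)_9 → 4² + 0² = 16 + 0 = 16
16 = (1,7)_9 → 1² + 7² = 1 + 49 = 50
50 = (5,5)_9 → 5² + 5² = 25 + 25 = 50  — 50 already appeared earlier.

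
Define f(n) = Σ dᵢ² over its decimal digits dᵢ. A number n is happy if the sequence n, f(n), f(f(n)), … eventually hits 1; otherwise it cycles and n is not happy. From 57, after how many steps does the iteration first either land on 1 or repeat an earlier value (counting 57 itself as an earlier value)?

12

57 → 5² + 7² = 74
74 → 7² + 4² = 65
65 → 6² + 5² = 61
61 → 6² + 1² = 37
37 → 3² + 7² = 58
58 → 5² + 8² = 89
89 → 8² + 9² = 145
145 → 1² + 4² + 5² = 42
42 → 4² + 2² = 20
20 → 2² + 0² = 4
4 → 4² = 16
16 → 1² + 6² = 37  — 37 repeats.
That took 12 steps.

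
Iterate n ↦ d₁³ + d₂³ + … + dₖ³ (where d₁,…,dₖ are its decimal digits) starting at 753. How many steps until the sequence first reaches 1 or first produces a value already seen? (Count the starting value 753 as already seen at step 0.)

7

753 → 7³ + 5³ + 3³ = 495
495 → 4³ + 9³ + 5³ = 918
918 → 9³ + 1³ + 8³ = 1242
1242 → 1³ + 2³ + 4³ + 2³ = 81
81 → 8³ + 1³ = 513
513 → 5³ + 1³ + 3³ = 153
153 → 1³ + 5³ + 3³ = 153  — 153 repeats.
That took 7 steps.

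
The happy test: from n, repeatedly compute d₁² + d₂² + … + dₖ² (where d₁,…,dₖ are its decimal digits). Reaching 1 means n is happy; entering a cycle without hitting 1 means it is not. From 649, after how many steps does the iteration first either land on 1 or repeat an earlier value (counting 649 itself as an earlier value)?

649 → 6² + 4² + 9² = 133
133 → 1² + 3² + 3² = 19
19 → 1² + 9² = 82
82 → 8² + 2² = 68
68 → 6² + 8² = 100
100 → 1² + 0² + 0² = 1  — reached 1.
That took 6 steps.

6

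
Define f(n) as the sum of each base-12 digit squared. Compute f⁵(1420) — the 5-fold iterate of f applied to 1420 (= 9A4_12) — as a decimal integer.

1420 = (9,10,4)_12 → 9² + 10² + 4² = 81 + 100 + 16 = 197
197 = (1,4,5)_12 → 1² + 4² + 5² = 1 + 16 + 25 = 42
42 = (3,6)_12 → 3² + 6² = 9 + 36 = 45
45 = (3,9)_12 → 3² + 9² = 9 + 81 = 90
90 = (7,6)_12 → 7² + 6² = 49 + 36 = 85

85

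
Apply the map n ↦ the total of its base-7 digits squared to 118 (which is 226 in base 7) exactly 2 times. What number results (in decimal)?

40

118 = (2,2,6)_7 → 44
44 = (6,2)_7 → 40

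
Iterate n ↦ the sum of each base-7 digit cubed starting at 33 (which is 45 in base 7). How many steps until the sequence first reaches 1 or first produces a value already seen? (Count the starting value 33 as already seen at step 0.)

33 = (4,5)_7 → 4³ + 5³ = 189
189 = (3,6,0)_7 → 3³ + 6³ + 0³ = 243
243 = (4,6,5)_7 → 4³ + 6³ + 5³ = 405
405 = (1,1,1,6)_7 → 1³ + 1³ + 1³ + 6³ = 219
219 = (4,3,2)_7 → 4³ + 3³ + 2³ = 99
99 = (2,0,1)_7 → 2³ + 0³ + 1³ = 9
9 = (1,2)_7 → 1³ + 2³ = 9  — 9 repeats.
That took 7 steps.

7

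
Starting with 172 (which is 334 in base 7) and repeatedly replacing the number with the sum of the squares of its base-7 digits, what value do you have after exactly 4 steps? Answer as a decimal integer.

172 = (3,3,4)_7 → 3² + 3² + 4² = 34
34 = (4,6)_7 → 4² + 6² = 52
52 = (1,0,3)_7 → 1² + 0² + 3² = 10
10 = (1,3)_7 → 1² + 3² = 10

10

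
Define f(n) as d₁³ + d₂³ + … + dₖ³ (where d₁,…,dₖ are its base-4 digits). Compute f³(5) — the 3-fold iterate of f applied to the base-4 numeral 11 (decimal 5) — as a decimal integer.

8

5 = (1,1)_4 → 1³ + 1³ = 1 + 1 = 2
2 = (2)_4 → 2³ = 8
8 = (2,0)_4 → 2³ + 0³ = 8 + 0 = 8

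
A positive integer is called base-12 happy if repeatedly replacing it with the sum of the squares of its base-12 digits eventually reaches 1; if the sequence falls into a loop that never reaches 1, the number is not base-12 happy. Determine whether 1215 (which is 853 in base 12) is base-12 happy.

1215 = (8,5,3)_12 → 8² + 5² + 3² = 98
98 = (8,2)_12 → 8² + 2² = 68
68 = (5,8)_12 → 5² + 8² = 89
89 = (7,5)_12 → 7² + 5² = 74
74 = (6,2)_12 → 6² + 2² = 40
40 = (3,4)_12 → 3² + 4² = 25
25 = (2,1)_12 → 2² + 1² = 5
5 = (5)_12 → 5² = 25  — 25 already seen; the sequence cycles without reaching 1.

not base-12 happy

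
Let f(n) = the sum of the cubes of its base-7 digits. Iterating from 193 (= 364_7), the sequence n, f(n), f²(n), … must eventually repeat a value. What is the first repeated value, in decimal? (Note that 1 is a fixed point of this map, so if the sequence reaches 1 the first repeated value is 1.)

193 = (3,6,4)_7 → 3³ + 6³ + 4³ = 27 + 216 + 64 = 307
307 = (6,1,6)_7 → 6³ + 1³ + 6³ = 216 + 1 + 216 = 433
433 = (1,1,5,6)_7 → 1³ + 1³ + 5³ + 6³ = 1 + 1 + 125 + 216 = 343
343 = (1,0,0,0)_7 → 1³ + 0³ + 0³ + 0³ = 1 + 0 + 0 + 0 = 1  — reached the fixed point 1.
1 → 1, so 1 is the first repeated value.

1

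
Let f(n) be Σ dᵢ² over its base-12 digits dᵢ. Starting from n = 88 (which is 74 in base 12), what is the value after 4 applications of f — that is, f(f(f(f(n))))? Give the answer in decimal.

88 = (7,4)_12 → 7² + 4² = 49 + 16 = 65
65 = (5,5)_12 → 5² + 5² = 25 + 25 = 50
50 = (4,2)_12 → 4² + 2² = 16 + 4 = 20
20 = (1,8)_12 → 1² + 8² = 1 + 64 = 65

65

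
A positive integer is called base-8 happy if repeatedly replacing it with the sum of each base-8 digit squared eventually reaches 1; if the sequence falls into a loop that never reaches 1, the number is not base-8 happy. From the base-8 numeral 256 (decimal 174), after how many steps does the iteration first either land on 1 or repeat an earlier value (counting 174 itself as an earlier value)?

5

174 = (2,5,6)_8 → 2² + 5² + 6² = 65
65 = (1,0,1)_8 → 1² + 0² + 1² = 2
2 = (2)_8 → 2² = 4
4 = (4)_8 → 4² = 16
16 = (2,0)_8 → 2² + 0² = 4  — 4 repeats.
That took 5 steps.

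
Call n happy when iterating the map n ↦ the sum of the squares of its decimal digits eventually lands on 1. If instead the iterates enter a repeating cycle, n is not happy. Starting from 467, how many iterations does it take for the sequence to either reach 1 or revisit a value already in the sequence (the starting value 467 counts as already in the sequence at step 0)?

467 → 4² + 6² + 7² = 101
101 → 1² + 0² + 1² = 2
2 → 2² = 4
4 → 4² = 16
16 → 1² + 6² = 37
37 → 3² + 7² = 58
58 → 5² + 8² = 89
89 → 8² + 9² = 145
145 → 1² + 4² + 5² = 42
42 → 4² + 2² = 20
20 → 2² + 0² = 4  — 4 repeats.
That took 11 steps.

11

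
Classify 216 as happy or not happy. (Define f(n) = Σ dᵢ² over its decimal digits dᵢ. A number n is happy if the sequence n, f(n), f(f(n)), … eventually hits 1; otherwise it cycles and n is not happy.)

not happy

216 → 41
41 → 17
17 → 50
50 → 25
25 → 29
29 → 85
85 → 89
89 → 145
145 → 42
42 → 20
20 → 4
4 → 16
16 → 37
37 → 58
58 → 89  — 89 already seen; the sequence cycles without reaching 1.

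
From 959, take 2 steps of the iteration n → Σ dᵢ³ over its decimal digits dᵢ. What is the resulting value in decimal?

665

959 → 9³ + 5³ + 9³ = 1583
1583 → 1³ + 5³ + 8³ + 3³ = 665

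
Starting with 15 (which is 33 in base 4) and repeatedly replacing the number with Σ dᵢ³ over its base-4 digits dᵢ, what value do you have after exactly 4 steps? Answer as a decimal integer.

15 = (3,3)_4 → 3³ + 3³ = 54
54 = (3,1,2)_4 → 3³ + 1³ + 2³ = 36
36 = (2,1,0)_4 → 2³ + 1³ + 0³ = 9
9 = (2,1)_4 → 2³ + 1³ = 9

9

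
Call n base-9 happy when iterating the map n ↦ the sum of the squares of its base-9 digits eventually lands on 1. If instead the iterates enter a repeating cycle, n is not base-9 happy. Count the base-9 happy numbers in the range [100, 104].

100: 100 → 6 → 36 → 16 → 50 → 50  — not base-9 happy
101: 101 → 9 → 1  — base-9 happy
102: 102 → 14 → 26 → 68 → 74 → 68  — not base-9 happy
103: 103 → 21 → 13 → 17 → 65 → 53 → 89 → 65  — not base-9 happy
104: 104 → 30 → 18 → 4 → 16 → 50 → 50  — not base-9 happy
base-9 happy: 101

1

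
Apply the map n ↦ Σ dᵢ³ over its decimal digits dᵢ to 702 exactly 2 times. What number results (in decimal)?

153

702 → 7³ + 0³ + 2³ = 351
351 → 3³ + 5³ + 1³ = 153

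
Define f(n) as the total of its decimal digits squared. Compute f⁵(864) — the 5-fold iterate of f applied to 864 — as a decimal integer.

89

864 → 8² + 6² + 4² = 116
116 → 1² + 1² + 6² = 38
38 → 3² + 8² = 73
73 → 7² + 3² = 58
58 → 5² + 8² = 89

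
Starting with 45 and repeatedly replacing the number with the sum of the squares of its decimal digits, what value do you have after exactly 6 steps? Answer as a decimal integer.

85

45 → 4² + 5² = 16 + 25 = 41
41 → 4² + 1² = 16 + 1 = 17
17 → 1² + 7² = 1 + 49 = 50
50 → 5² + 0² = 25 + 0 = 25
25 → 2² + 5² = 4 + 25 = 29
29 → 2² + 9² = 4 + 81 = 85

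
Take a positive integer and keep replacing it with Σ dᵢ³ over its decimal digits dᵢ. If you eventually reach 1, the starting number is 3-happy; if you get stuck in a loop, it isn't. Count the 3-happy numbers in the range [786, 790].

786: 786 → 1071 → 345 → 216 → 225 → 141 → 66 → 432 → 99 → 1458 → 702 → 351 → 153 → 153  — not 3-happy
787: 787 → 1198 → 1243 → 100 → 1  — 3-happy
788: 788 → 1367 → 587 → 980 → 1241 → 74 → 407 → 407  — not 3-happy
789: 789 → 1584 → 702 → 351 → 153 → 153  — not 3-happy
790: 790 → 1072 → 352 → 160 → 217 → 352  — not 3-happy
3-happy: 787

1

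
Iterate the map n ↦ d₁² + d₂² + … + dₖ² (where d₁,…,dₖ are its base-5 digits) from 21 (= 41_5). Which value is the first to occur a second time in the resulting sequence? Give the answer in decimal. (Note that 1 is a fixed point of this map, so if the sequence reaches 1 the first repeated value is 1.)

21 = (4,1)_5 → 17
17 = (3,2)_5 → 13
13 = (2,3)_5 → 13  — 13 already appeared earlier.

13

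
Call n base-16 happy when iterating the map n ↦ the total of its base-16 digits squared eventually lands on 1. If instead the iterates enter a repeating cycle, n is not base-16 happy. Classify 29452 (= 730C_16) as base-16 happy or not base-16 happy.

29452 = (7,3,0,12)_16 → 7² + 3² + 0² + 12² = 49 + 9 + 0 + 144 = 202
202 = (12,10)_16 → 12² + 10² = 144 + 100 = 244
244 = (15,4)_16 → 15² + 4² = 225 + 16 = 241
241 = (15,1)_16 → 15² + 1² = 225 + 1 = 226
226 = (14,2)_16 → 14² + 2² = 196 + 4 = 200
200 = (12,8)_16 → 12² + 8² = 144 + 64 = 208
208 = (13,0)_16 → 13² + 0² = 169 + 0 = 169
169 = (10,9)_16 → 10² + 9² = 100 + 81 = 181
181 = (11,5)_16 → 11² + 5² = 121 + 25 = 146
146 = (9,2)_16 → 9² + 2² = 81 + 4 = 85
85 = (5,5)_16 → 5² + 5² = 25 + 25 = 50
50 = (3,2)_16 → 3² + 2² = 9 + 4 = 13
13 = (13)_16 → 13² = 169  — 169 already seen; the sequence cycles without reaching 1.

not base-16 happy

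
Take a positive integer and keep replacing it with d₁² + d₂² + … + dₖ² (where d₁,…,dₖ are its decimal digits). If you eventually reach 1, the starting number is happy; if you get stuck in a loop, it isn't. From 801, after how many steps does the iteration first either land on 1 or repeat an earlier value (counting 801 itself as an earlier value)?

801 → 8² + 0² + 1² = 65
65 → 6² + 5² = 61
61 → 6² + 1² = 37
37 → 3² + 7² = 58
58 → 5² + 8² = 89
89 → 8² + 9² = 145
145 → 1² + 4² + 5² = 42
42 → 4² + 2² = 20
20 → 2² + 0² = 4
4 → 4² = 16
16 → 1² + 6² = 37  — 37 repeats.
That took 11 steps.

11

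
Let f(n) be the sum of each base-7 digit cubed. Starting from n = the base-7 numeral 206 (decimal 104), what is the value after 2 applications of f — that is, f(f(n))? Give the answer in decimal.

128

104 = (2,0,6)_7 → 2³ + 0³ + 6³ = 224
224 = (4,4,0)_7 → 4³ + 4³ + 0³ = 128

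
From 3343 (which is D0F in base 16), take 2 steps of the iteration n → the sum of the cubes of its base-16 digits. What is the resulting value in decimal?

3343 = (13,0,15)_16 → 13³ + 0³ + 15³ = 5572
5572 = (1,5,12,4)_16 → 1³ + 5³ + 12³ + 4³ = 1918

1918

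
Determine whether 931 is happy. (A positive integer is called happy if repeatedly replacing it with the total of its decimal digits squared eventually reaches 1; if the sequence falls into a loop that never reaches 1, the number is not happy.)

happy

931 → 9² + 3² + 1² = 81 + 9 + 1 = 91
91 → 9² + 1² = 81 + 1 = 82
82 → 8² + 2² = 64 + 4 = 68
68 → 6² + 8² = 36 + 64 = 100
100 → 1² + 0² + 0² = 1 + 0 + 0 = 1  — reached 1.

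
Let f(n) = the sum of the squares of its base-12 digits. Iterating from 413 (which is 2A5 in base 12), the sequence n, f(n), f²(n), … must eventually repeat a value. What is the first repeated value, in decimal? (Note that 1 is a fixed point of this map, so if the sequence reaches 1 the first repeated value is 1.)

413 = (2,10,5)_12 → 129
129 = (10,9)_12 → 181
181 = (1,3,1)_12 → 11
11 = (11)_12 → 121
121 = (10,1)_12 → 101
101 = (8,5)_12 → 89
89 = (7,5)_12 → 74
74 = (6,2)_12 → 40
40 = (3,4)_12 → 25
25 = (2,1)_12 → 5
5 = (5)_12 → 25  — 25 already appeared earlier.

25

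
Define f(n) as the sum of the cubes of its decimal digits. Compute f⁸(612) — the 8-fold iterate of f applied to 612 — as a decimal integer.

612 → 6³ + 1³ + 2³ = 216 + 1 + 8 = 225
225 → 2³ + 2³ + 5³ = 8 + 8 + 125 = 141
141 → 1³ + 4³ + 1³ = 1 + 64 + 1 = 66
66 → 6³ + 6³ = 216 + 216 = 432
432 → 4³ + 3³ + 2³ = 64 + 27 + 8 = 99
99 → 9³ + 9³ = 729 + 729 = 1458
1458 → 1³ + 4³ + 5³ + 8³ = 1 + 64 + 125 + 512 = 702
702 → 7³ + 0³ + 2³ = 343 + 0 + 8 = 351

351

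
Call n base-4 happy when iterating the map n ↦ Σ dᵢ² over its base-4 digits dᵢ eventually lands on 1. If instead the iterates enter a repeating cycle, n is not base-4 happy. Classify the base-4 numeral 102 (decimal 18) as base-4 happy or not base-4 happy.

base-4 happy

18 = (1,0,2)_4 → 1² + 0² + 2² = 1 + 0 + 4 = 5
5 = (1,1)_4 → 1² + 1² = 1 + 1 = 2
2 = (2)_4 → 2² = 4
4 = (1,0)_4 → 1² + 0² = 1 + 0 = 1  — reached 1.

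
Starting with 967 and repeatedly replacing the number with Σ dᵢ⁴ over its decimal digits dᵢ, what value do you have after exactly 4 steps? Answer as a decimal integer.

5729

967 → 9⁴ + 6⁴ + 7⁴ = 6561 + 1296 + 2401 = 10258
10258 → 1⁴ + 0⁴ + 2⁴ + 5⁴ + 8⁴ = 1 + 0 + 16 + 625 + 4096 = 4738
4738 → 4⁴ + 7⁴ + 3⁴ + 8⁴ = 256 + 2401 + 81 + 4096 = 6834
6834 → 6⁴ + 8⁴ + 3⁴ + 4⁴ = 1296 + 4096 + 81 + 256 = 5729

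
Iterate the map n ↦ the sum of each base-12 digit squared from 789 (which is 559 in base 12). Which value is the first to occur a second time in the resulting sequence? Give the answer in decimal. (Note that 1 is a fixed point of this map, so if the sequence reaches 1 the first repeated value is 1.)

789 = (5,5,9)_12 → 5² + 5² + 9² = 131
131 = (10,11)_12 → 10² + 11² = 221
221 = (1,6,5)_12 → 1² + 6² + 5² = 62
62 = (5,2)_12 → 5² + 2² = 29
29 = (2,5)_12 → 2² + 5² = 29  — 29 already appeared earlier.

29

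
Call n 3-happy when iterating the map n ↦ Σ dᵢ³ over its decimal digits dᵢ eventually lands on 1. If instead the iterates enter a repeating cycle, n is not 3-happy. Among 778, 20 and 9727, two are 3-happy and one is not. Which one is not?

778: 778 → 1198 → 1243 → 100 → 1  — reaches 1 (3-happy)
20: 20 → 8 → 512 → 134 → 92 → 737 → 713 → 371 → 371  — repeats 371 (not 3-happy)
9727: 9727 → 1423 → 100 → 1  — reaches 1 (3-happy)

20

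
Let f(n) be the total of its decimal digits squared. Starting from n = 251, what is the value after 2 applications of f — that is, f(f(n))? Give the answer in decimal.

251 → 2² + 5² + 1² = 30
30 → 3² + 0² = 9

9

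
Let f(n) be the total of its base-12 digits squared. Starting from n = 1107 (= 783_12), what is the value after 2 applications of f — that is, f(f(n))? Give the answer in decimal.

104

1107 = (7,8,3)_12 → 122
122 = (10,2)_12 → 104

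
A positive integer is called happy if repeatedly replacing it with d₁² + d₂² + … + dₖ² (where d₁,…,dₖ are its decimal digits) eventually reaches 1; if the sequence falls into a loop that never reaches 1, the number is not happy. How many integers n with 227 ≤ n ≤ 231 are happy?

1

227: 227 → 57 → 74 → 65 → 61 → 37 → 58 → 89 → 145 → 42 → 20 → 4 → 16 → 37  (repeats 37)
228: 228 → 72 → 53 → 34 → 25 → 29 → 85 → 89 → 145 → 42 → 20 → 4 → 16 → 37 → 58 → 89  (repeats 89)
229: 229 → 89 → 145 → 42 → 20 → 4 → 16 → 37 → 58 → 89  (repeats 89)
230: 230 → 13 → 10 → 1  (reaches 1)
231: 231 → 14 → 17 → 50 → 25 → 29 → 85 → 89 → 145 → 42 → 20 → 4 → 16 → 37 → 58 → 89  (repeats 89)
happy: 230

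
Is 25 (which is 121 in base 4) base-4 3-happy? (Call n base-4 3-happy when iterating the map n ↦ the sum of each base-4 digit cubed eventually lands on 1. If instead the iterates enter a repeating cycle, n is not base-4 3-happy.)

base-4 3-happy

25 = (1,2,1)_4 → 1³ + 2³ + 1³ = 10
10 = (2,2)_4 → 2³ + 2³ = 16
16 = (1,0,0)_4 → 1³ + 0³ + 0³ = 1  — reached 1.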